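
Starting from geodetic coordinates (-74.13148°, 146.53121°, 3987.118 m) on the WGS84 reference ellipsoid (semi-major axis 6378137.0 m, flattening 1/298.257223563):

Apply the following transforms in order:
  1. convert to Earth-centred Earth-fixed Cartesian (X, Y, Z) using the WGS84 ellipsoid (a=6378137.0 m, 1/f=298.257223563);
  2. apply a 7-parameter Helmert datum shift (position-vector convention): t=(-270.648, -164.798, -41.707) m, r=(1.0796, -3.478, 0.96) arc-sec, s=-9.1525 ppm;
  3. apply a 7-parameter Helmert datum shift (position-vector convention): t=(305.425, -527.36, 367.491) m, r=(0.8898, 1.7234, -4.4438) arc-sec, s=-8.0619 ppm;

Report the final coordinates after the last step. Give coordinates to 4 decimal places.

X=-1460111.0464 m, Y=964742.1277 m, Z=-6116374.6075 m

start: φ=-74.131480°, λ=146.531210°, h=3987.118 m
→ ECEF (a=6378137.000, f=1/298.257223563): X=-1460239.2957, Y=965367.8339, Z=-6116802.4851
→ Helmert 7p (PV): X=-1460397.9324, Y=965219.4195, Z=-6116807.7774
→ Helmert 7p (PV): X=-1460111.0464, Y=964742.1277, Z=-6116374.6075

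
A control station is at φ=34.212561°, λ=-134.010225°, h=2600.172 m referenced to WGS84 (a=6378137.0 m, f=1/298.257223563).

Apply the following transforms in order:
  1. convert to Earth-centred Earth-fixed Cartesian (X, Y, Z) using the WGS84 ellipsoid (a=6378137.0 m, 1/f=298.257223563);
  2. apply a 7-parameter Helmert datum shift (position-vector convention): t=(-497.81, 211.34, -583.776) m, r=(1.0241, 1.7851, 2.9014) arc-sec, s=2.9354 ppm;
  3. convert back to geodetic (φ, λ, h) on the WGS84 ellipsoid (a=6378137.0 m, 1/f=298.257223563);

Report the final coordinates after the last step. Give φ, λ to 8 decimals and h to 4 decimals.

start: φ=34.212561°, λ=-134.010225°, h=2600.172 m
→ ECEF (a=6378137.000, f=1/298.257223563): X=-3669993.8542, Y=-3799032.8768, Z=3567431.2453
→ Helmert 7p (PV): X=-3670418.1241, Y=-3798902.0245, Z=3566870.8407
→ geod (Bowring, a=6378137.000): φ=34.20736796°, λ=-134.01452085°, h=2451.0570 m

φ=34.20736796°, λ=-134.01452085°, h=2451.0570 m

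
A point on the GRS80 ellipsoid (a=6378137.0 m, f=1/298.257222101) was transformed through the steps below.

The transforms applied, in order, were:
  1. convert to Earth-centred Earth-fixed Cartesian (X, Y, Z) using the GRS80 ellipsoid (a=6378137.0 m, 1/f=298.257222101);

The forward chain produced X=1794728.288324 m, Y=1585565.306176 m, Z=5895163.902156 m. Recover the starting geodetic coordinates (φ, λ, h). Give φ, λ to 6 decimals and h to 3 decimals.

φ=68.025274°, λ=41.459214°, h=3251.710 m

start: X=1794728.2883, Y=1585565.3062, Z=5895163.9022 m
→ geod (Bowring, a=6378137.000): φ=68.02527400°, λ=41.45921400°, h=3251.7100 m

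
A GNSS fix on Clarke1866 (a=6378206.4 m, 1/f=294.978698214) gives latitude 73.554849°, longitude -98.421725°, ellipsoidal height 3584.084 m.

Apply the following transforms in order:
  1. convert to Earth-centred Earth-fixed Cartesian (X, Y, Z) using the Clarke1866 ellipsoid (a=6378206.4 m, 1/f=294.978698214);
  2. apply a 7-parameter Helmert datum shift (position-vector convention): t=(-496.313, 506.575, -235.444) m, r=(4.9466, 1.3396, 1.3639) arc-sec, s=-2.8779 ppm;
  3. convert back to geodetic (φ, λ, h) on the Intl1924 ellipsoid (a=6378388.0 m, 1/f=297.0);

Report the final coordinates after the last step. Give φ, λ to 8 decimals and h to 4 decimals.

start: φ=73.554849°, λ=-98.421725°, h=3584.084 m
→ ECEF (a=6378206.400, f=1/294.978698214): X=-265428.3225, Y=-1792773.0399, Z=6098316.7573
→ Helmert 7p (PV): X=-265872.4114, Y=-1792409.3088, Z=6098022.4930
→ geod (Bowring, a=6378388.000): φ=73.55591952°, λ=-98.43730003°, h=2902.0650 m

φ=73.55591952°, λ=-98.43730003°, h=2902.0650 m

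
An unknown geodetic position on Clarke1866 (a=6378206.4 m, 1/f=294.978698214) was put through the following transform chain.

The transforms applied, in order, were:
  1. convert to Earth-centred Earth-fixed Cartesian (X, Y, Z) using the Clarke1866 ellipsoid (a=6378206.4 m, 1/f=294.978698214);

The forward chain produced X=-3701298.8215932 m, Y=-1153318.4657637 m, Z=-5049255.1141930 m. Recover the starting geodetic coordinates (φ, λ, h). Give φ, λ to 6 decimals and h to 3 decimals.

start: X=-3701298.8216, Y=-1153318.4658, Z=-5049255.1142 m
→ geod (Bowring, a=6378206.400): φ=-52.67067300°, λ=-162.69305400°, h=1326.5070 m

φ=-52.670673°, λ=-162.693054°, h=1326.507 m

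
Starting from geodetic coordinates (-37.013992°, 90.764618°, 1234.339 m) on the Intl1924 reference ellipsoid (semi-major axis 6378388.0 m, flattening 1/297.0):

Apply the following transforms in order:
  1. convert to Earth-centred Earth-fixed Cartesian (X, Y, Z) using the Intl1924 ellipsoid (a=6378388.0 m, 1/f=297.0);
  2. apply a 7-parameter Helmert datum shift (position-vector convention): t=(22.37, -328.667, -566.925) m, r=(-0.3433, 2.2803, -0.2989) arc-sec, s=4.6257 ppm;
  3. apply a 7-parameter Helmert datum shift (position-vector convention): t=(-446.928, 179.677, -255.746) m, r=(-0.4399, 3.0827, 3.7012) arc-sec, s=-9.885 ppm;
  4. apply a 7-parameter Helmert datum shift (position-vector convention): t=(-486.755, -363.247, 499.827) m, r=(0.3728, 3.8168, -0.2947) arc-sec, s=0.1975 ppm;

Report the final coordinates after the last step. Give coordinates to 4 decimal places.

start: φ=-37.013992°, λ=90.764618°, h=1234.339 m
→ ECEF (a=6378388.000, f=1/297.0): X=-68061.6138, Y=5099816.7899, Z=-3819437.3902
→ Helmert 7p (PV): X=-68074.3932, Y=5099505.4548, Z=-3820029.7184
→ Helmert 7p (PV): X=-68669.2437, Y=5099625.3548, Z=-3820257.5616
→ Helmert 7p (PV): X=-69219.4176, Y=5099270.1178, Z=-3819748.0014

X=-69219.4176 m, Y=5099270.1178 m, Z=-3819748.0014 m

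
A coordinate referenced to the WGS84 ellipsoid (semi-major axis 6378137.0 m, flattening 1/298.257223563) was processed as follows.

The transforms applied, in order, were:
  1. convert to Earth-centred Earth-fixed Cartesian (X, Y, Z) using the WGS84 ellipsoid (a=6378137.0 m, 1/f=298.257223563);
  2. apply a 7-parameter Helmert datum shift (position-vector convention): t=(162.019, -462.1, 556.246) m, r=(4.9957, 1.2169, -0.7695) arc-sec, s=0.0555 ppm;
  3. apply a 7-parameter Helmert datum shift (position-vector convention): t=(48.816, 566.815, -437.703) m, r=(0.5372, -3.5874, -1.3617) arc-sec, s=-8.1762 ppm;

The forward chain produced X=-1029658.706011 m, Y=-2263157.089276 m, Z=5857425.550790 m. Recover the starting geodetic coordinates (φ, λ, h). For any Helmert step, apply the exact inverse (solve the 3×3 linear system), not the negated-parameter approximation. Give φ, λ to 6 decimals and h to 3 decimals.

φ=67.137365°, λ=-114.466822°, h=3304.556 m

start: X=-1029658.7060, Y=-2263157.0893, Z=5857425.5508 m
→ Helmert⁻¹: X=-1029599.1143, Y=-2263733.9537, Z=5857934.9520
→ Helmert⁻¹: X=-1029787.1902, Y=-2263133.7039, Z=5857427.1182
→ geod (Bowring, a=6378137.000): φ=67.13736500°, λ=-114.46682200°, h=3304.5560 m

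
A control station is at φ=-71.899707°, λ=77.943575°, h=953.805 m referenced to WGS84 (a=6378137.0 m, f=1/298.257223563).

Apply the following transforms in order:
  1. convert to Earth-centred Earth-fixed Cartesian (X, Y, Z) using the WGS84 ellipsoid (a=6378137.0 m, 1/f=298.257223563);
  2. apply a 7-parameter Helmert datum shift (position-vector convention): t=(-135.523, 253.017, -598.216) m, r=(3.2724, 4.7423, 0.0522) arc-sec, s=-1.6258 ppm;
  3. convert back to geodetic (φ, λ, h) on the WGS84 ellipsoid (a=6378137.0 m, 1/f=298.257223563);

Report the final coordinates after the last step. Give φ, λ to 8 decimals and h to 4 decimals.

φ=-71.89889555°, λ=77.95342325°, h=1580.0315 m

start: φ=-71.899707°, λ=77.943575°, h=953.805 m
→ ECEF (a=6378137.000, f=1/298.257223563): X=415219.0072, Y=1944035.9620, Z=-6041125.2740
→ Helmert 7p (PV): X=414943.4240, Y=1944381.7660, Z=-6041692.3725
→ geod (Bowring, a=6378137.000): φ=-71.89889555°, λ=77.95342325°, h=1580.0315 m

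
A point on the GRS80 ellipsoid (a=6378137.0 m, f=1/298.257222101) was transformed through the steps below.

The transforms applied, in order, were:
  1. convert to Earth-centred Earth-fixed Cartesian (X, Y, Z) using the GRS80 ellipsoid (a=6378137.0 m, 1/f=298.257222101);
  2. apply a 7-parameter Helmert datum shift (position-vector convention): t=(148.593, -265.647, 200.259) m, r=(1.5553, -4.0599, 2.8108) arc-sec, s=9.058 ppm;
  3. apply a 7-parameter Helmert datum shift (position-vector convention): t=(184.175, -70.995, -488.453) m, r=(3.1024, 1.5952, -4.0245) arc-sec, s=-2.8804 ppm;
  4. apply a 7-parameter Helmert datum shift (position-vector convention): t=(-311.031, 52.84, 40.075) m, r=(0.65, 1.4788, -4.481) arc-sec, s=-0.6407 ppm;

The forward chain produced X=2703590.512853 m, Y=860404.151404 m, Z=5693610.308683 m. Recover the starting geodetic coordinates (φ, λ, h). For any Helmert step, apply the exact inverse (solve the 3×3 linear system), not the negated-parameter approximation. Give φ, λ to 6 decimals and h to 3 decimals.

start: X=2703590.5129, Y=860404.1514, Z=5693610.3087 m
→ Helmert⁻¹: X=2703843.7641, Y=860428.5444, Z=5693590.5551
→ Helmert⁻¹: X=2703606.5477, Y=860640.4132, Z=5694103.3736
→ Helmert⁻¹: X=2703557.2693, Y=860904.3533, Z=5693791.8342
→ geod (Bowring, a=6378137.000): φ=63.66540200°, λ=17.66324000°, h=586.4620 m

φ=63.665402°, λ=17.663240°, h=586.462 m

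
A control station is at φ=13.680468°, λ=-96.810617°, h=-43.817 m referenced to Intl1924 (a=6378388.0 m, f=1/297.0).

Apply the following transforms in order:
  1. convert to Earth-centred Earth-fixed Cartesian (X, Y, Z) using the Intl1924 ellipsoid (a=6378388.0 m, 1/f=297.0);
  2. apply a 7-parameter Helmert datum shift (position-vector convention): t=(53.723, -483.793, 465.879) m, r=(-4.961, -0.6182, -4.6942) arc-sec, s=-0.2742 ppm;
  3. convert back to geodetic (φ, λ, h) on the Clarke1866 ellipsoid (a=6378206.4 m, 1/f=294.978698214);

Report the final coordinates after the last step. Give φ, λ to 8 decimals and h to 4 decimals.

φ=13.68550891°, λ=-96.81097826°, h=715.2060 m

start: φ=13.680468°, λ=-96.810617°, h=-43.817 m
→ ECEF (a=6378388.000, f=1/297.0): X=-735074.0015, Y=-6154815.0593, Z=1498663.0578
→ Helmert 7p (PV): X=-735164.6406, Y=-6155244.3905, Z=1499274.3559
→ geod (Bowring, a=6378206.400): φ=13.68550891°, λ=-96.81097826°, h=715.2060 m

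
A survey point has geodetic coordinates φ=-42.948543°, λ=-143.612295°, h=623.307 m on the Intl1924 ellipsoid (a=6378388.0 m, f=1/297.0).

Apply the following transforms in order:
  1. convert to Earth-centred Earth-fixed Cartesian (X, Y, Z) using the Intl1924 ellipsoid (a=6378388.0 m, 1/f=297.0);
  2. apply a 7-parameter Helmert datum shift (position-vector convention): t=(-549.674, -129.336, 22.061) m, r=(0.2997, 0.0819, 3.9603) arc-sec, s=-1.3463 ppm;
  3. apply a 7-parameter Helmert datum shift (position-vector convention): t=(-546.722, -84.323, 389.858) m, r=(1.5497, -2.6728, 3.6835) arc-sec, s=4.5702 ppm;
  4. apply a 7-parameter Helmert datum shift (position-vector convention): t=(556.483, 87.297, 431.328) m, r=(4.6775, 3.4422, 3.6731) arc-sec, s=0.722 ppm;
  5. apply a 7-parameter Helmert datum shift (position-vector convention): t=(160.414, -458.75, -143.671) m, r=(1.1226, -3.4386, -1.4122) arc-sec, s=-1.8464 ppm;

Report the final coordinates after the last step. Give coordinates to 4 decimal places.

start: φ=-42.948543°, λ=-143.612295°, h=623.307 m
→ ECEF (a=6378388.000, f=1/297.0): X=-3764698.2575, Y=-2774328.1527, Z=-4323819.4086
→ Helmert 7p (PV): X=-3765191.3126, Y=-2774519.7536, Z=-4323794.0627
→ Helmert 7p (PV): X=-3765649.6660, Y=-2774651.5107, Z=-4323493.6007
→ Helmert 7p (PV): X=-3765118.6432, Y=-2774535.2300, Z=-4323065.4734
→ Helmert 7p (PV): X=-3764898.2044, Y=-2774939.5508, Z=-4323279.0301

X=-3764898.2044 m, Y=-2774939.5508 m, Z=-4323279.0301 m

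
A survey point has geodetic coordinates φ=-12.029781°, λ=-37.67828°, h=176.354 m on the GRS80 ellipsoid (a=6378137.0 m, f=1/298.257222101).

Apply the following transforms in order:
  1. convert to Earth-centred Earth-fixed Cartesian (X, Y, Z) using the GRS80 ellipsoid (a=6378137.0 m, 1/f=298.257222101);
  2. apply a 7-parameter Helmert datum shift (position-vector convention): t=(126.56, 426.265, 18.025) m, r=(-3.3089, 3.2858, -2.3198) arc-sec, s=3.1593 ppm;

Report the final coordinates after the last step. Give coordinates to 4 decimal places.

start: φ=-12.029781°, λ=-37.678280°, h=176.354 m
→ ECEF (a=6378137.000, f=1/298.257222101): X=4938007.5060, Y=-3813536.6529, Z=-1320661.5631
→ Helmert 7p (PV): X=4938085.7385, Y=-3813199.1586, Z=-1320665.1963

X=4938085.7385 m, Y=-3813199.1586 m, Z=-1320665.1963 m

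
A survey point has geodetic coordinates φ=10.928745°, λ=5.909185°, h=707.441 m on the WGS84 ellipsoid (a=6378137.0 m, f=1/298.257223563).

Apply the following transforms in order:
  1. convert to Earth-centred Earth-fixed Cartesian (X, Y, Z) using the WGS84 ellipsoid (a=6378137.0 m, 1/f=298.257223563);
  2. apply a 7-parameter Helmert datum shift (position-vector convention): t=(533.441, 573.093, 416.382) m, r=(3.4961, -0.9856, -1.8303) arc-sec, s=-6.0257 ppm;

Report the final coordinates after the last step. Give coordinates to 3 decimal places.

start: φ=10.928745°, λ=5.909185°, h=707.441 m
→ ECEF (a=6378137.000, f=1/298.257223563): X=6230625.1375, Y=644881.9793, Z=1201402.3252
→ Helmert 7p (PV): X=6231121.0163, Y=645375.5359, Z=1201852.1701

X=6231121.016 m, Y=645375.536 m, Z=1201852.170 m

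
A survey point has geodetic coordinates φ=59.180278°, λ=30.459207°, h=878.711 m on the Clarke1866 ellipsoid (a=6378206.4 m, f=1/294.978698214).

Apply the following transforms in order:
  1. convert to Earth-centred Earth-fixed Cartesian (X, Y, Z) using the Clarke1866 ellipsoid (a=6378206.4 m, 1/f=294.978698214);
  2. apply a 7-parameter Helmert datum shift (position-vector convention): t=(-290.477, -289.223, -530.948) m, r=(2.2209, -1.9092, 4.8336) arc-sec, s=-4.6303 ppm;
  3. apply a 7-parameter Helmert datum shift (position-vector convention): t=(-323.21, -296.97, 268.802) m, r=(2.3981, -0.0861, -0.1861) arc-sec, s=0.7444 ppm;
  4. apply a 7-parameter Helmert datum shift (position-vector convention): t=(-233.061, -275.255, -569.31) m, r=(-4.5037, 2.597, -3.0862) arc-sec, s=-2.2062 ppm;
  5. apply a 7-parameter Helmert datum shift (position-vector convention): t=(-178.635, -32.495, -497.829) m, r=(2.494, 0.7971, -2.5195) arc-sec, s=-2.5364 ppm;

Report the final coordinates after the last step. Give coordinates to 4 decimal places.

X=2823252.6143 m, Y=1659917.1993 m, Z=5453434.0487 m

start: φ=59.180278°, λ=30.459207°, h=878.711 m
→ ECEF (a=6378206.400, f=1/294.978698214): X=2824257.6812, Y=1660907.5614, Z=5454808.5276
→ Helmert 7p (PV): X=2823864.7158, Y=1660618.0983, Z=5454296.3468
→ Helmert 7p (PV): X=2823542.8294, Y=1660256.4032, Z=5454589.6947
→ Helmert 7p (PV): X=2823397.0568, Y=1660054.3369, Z=5453936.5498
→ Helmert 7p (PV): X=2823252.6143, Y=1659917.1993, Z=5453434.0487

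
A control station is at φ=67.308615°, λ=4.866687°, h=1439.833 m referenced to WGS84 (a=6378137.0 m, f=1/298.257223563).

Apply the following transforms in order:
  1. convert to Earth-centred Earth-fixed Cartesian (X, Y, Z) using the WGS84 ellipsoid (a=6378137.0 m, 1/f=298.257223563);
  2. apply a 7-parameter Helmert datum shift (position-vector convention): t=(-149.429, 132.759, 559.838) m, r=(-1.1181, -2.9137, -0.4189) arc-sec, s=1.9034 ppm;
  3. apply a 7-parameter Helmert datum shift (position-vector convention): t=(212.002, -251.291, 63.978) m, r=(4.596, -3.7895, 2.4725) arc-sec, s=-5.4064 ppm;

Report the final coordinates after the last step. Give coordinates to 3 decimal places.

start: φ=67.308615°, λ=4.866687°, h=1439.833 m
→ ECEF (a=6378137.000, f=1/298.257223563): X=2459174.5524, Y=209385.3749, Z=5863104.5118
→ Helmert 7p (PV): X=2458947.4070, Y=209545.3203, Z=5863709.1130
→ Helmert 7p (PV): X=2459035.8756, Y=209191.7170, Z=5863791.2341

X=2459035.876 m, Y=209191.717 m, Z=5863791.234 m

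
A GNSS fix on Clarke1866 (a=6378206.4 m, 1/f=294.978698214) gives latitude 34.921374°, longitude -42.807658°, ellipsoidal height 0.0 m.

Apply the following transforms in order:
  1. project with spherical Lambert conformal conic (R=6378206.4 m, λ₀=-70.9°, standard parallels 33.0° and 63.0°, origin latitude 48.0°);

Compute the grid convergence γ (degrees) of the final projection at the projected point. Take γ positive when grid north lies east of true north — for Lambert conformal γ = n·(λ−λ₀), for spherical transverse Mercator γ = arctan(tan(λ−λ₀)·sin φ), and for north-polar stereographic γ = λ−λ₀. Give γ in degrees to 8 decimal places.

start: φ=34.921374°, λ=-42.807658°, h=0.000 m
→ into lcc (λ₀=-70.9°): φ=34.92137400°, λ−λ₀=28.09234200°
convergence γ = 21.12764649°

21.12764649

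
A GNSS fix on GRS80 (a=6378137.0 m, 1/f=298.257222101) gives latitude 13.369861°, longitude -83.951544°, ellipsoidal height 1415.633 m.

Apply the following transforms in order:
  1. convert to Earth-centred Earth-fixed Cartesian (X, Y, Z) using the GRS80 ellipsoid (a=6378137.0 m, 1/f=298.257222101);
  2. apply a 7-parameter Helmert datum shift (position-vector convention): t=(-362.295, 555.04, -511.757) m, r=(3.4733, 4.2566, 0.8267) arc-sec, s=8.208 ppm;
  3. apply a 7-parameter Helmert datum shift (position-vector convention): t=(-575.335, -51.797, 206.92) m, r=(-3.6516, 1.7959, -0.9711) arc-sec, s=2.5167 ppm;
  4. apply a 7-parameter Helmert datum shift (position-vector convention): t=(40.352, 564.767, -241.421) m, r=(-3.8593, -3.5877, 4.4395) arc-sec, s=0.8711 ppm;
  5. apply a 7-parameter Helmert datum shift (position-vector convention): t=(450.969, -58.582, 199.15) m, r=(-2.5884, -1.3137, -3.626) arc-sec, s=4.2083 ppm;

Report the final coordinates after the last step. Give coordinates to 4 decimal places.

start: φ=13.369861°, λ=-83.951544°, h=1415.633 m
→ ECEF (a=6378137.000, f=1/298.257222101): X=654108.9054, Y=-6173204.8864, Z=1465572.3187
→ Helmert 7p (PV): X=653806.9661, Y=-6172722.5734, Z=1464955.1408
→ Helmert 7p (PV): X=653216.9702, Y=-6172767.0486, Z=1465269.3339
→ Helmert 7p (PV): X=653365.2632, Y=-6172166.1835, Z=1465156.0462
→ Helmert 7p (PV): X=653701.1471, Y=-6172243.8394, Z=1465442.9777

X=653701.1471 m, Y=-6172243.8394 m, Z=1465442.9777 m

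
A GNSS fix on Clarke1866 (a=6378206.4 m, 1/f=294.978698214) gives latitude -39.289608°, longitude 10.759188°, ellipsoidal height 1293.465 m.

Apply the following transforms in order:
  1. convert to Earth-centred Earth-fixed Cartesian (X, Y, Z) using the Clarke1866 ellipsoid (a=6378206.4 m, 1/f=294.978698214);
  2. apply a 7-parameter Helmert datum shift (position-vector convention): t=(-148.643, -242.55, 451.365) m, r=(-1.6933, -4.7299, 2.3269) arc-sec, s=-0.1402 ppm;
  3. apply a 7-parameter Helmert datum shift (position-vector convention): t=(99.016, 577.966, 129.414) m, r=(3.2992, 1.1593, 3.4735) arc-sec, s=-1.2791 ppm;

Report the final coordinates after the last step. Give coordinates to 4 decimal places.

start: φ=-39.289608°, λ=10.759188°, h=1293.465 m
→ ECEF (a=6378206.400, f=1/294.978698214): X=4857243.2175, Y=922983.4508, Z=-4017874.7626
→ Helmert 7p (PV): X=4857175.6159, Y=922762.5825, Z=-4017319.0290
→ Helmert 7p (PV): X=4857230.3007, Y=923485.4198, Z=-4017197.0163

X=4857230.3007 m, Y=923485.4198 m, Z=-4017197.0163 m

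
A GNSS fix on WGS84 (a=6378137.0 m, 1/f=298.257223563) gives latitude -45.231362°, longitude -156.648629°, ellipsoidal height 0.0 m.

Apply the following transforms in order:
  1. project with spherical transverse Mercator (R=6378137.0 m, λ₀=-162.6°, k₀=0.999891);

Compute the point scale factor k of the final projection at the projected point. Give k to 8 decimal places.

1.00256732

start: φ=-45.231362°, λ=-156.648629°, h=0.000 m
→ into tm (λ₀=-162.6°): φ=-45.23136200°, λ−λ₀=5.95137100°
scale k = 1.00256732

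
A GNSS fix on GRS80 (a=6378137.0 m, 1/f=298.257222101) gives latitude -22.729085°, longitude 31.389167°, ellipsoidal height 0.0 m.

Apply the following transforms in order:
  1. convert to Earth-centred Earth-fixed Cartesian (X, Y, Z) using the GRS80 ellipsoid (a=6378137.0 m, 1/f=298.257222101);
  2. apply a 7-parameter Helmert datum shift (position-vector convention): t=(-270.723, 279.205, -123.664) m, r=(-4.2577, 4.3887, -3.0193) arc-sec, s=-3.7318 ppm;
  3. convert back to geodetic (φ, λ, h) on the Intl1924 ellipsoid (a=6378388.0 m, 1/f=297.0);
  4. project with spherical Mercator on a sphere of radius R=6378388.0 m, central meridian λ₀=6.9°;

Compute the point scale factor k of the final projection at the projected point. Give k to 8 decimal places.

start: φ=-22.729085°, λ=31.389167°, h=0.000 m
→ ECEF (a=6378137.000, f=1/298.257222101): X=5024379.8594, Y=3065590.7984, Z=-2449075.0066
→ Helmert 7p (PV): X=5024083.1515, Y=3065734.4633, Z=-2449359.7140
→ geod (Bowring, a=6378388.000): φ=-22.73266569°, λ=31.39186532°, h=-291.9752 m
→ into merc (λ₀=6.9°): φ=-22.73266569°, λ−λ₀=24.49186532°
scale k = 1.08422483

1.08422483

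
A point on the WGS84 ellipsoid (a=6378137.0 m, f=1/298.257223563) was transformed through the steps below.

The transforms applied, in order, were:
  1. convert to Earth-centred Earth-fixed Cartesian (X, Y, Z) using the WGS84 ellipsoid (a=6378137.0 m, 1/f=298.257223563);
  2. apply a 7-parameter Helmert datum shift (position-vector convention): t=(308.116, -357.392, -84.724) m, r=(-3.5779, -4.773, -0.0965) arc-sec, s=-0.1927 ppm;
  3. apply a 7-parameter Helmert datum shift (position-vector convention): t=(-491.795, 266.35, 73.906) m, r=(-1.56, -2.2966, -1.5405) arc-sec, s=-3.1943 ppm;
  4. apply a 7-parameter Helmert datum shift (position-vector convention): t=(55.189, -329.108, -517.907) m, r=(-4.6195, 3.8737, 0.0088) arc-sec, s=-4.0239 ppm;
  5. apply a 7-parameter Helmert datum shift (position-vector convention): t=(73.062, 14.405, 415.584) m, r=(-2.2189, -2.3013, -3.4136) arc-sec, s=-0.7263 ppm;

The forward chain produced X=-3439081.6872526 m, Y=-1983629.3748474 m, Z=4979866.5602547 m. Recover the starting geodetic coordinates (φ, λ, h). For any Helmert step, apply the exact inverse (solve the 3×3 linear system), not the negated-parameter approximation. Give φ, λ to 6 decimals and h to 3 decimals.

φ=51.626151°, λ=-150.022764°, h=3710.654 m

start: X=-3439081.6873, Y=-1983629.3748, Z=4979866.5603 m
→ Helmert⁻¹: X=-3439068.8607, Y=-1983755.7026, Z=4979471.6223
→ Helmert⁻¹: X=-3439231.4967, Y=-1983545.9587, Z=4979900.5553
→ Helmert⁻¹: X=-3438680.4224, Y=-1983881.9908, Z=4979865.8392
→ Helmert⁻¹: X=-3438873.0352, Y=-1983612.9736, Z=4979996.6909
→ geod (Bowring, a=6378137.000): φ=51.62615100°, λ=-150.02276400°, h=3710.6540 m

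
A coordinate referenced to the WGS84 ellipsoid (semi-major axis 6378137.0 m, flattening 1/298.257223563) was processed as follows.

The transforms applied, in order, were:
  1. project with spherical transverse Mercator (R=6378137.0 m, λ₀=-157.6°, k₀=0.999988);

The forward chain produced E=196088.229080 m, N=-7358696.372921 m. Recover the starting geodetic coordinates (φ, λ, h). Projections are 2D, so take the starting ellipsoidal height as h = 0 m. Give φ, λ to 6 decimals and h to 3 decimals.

φ=-66.044065°, λ=-153.258878°, h=0.000 m

start: E=196088.2291, N=-7358696.3729 m
→ tm⁻¹: φ=-66.04406500°, λ=-153.25887800°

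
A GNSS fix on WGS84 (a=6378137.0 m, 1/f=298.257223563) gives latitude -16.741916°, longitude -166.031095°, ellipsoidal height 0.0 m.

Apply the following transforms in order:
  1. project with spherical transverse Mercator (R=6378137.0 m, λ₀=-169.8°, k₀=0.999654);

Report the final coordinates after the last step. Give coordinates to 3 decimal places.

start: φ=-16.741916°, λ=-166.031095°, h=0.000 m
→ tm (R=6378137.0, λ₀=-169.8°): E=401871.3348, N=-1866868.0702

E=401871.335 m, N=-1866868.070 m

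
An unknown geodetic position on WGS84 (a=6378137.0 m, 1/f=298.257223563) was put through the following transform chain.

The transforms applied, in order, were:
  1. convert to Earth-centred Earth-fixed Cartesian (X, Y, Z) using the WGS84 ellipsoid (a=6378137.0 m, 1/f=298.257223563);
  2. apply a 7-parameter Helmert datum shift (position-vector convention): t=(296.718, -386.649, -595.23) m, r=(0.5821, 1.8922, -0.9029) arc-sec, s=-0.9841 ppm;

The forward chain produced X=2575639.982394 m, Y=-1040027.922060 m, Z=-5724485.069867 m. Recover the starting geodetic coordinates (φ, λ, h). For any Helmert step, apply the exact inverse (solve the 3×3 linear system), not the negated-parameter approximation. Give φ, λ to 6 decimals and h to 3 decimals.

start: X=2575639.9824, Y=-1040027.9221, Z=-5724485.0699 m
→ Helmert⁻¹: X=2575402.8585, Y=-1039647.1760, Z=-5723868.9129
→ geod (Bowring, a=6378137.000): φ=-64.26725600°, λ=-21.98310800°, h=1283.0960 m

φ=-64.267256°, λ=-21.983108°, h=1283.096 m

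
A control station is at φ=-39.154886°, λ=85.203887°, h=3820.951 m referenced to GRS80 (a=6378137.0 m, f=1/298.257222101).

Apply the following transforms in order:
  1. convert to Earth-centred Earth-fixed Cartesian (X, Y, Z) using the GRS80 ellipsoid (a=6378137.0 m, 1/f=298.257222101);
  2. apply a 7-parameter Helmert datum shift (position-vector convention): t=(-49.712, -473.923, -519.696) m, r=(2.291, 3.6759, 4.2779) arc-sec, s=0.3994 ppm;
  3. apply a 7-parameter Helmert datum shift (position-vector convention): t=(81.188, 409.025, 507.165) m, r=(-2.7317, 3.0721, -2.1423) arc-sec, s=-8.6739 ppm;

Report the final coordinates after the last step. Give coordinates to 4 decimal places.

start: φ=-39.154886°, λ=85.203887°, h=3820.951 m
→ ECEF (a=6378137.000, f=1/298.257222101): X=414326.4537, Y=4938099.7236, Z=-4008078.0045
→ Helmert 7p (PV): X=414103.0627, Y=4937680.8840, Z=-4008551.8372
→ Helmert 7p (PV): X=414172.2392, Y=4937989.6918, Z=-4008081.4624

X=414172.2392 m, Y=4937989.6918 m, Z=-4008081.4624 m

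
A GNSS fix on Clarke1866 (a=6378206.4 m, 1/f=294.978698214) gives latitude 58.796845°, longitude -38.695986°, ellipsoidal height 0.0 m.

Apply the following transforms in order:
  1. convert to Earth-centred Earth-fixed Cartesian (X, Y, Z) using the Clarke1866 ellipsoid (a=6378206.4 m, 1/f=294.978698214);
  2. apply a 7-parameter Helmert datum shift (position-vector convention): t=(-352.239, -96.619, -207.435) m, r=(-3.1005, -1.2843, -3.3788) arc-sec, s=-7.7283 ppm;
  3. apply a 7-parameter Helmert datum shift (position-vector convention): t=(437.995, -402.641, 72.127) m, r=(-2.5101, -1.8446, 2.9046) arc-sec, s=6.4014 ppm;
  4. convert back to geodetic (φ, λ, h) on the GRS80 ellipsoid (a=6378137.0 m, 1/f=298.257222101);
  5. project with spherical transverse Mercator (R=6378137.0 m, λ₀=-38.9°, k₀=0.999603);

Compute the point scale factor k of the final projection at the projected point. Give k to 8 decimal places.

0.99960462

start: φ=58.796845°, λ=-38.695986°, h=0.000 m
→ ECEF (a=6378206.400, f=1/294.978698214): X=2585395.4867, Y=-2070994.9976, Z=5432047.6757
→ Helmert 7p (PV): X=2584955.5204, Y=-2071036.3101, Z=5431845.4882
→ Helmert 7p (PV): X=2585390.6504, Y=-2071349.7051, Z=5432000.7069
→ geod (Bowring, a=6378137.000): φ=58.79305677°, λ=-38.70082630°, h=-31.7218 m
→ into tm (λ₀=-38.9°): φ=58.79305677°, λ−λ₀=0.19917370°
scale k = 0.99960462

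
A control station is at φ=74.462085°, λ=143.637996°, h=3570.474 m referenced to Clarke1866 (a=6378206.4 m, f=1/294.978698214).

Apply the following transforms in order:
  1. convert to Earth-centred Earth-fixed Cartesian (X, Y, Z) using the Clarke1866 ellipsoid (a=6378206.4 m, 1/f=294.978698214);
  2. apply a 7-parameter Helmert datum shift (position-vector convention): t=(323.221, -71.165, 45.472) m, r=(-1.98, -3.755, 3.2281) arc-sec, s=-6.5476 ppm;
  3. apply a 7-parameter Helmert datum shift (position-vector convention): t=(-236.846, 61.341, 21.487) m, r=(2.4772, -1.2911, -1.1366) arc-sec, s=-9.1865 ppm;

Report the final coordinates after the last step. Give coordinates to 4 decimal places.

X=-1381053.2374 m, Y=1016694.3449 m, Z=6126154.6190 m

start: φ=74.462085°, λ=143.637996°, h=3570.474 m
→ ECEF (a=6378206.400, f=1/294.978698214): X=-1381001.1578, Y=1016748.9370, Z=6126215.3834
→ Helmert 7p (PV): X=-1380796.3324, Y=1016708.3089, Z=6126185.8428
→ Helmert 7p (PV): X=-1381053.2374, Y=1016694.3449, Z=6126154.6190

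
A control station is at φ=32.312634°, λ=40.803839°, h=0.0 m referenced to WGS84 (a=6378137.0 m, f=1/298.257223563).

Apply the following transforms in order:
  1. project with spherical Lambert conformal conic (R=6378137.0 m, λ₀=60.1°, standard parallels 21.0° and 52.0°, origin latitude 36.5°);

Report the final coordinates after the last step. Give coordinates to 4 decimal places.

E=-1742905.0193 m, N=-272270.5318 m

start: φ=32.312634°, λ=40.803839°, h=0.000 m
→ lcc (R=6378137.0, λ₀=60.1°): E=-1742905.0193, N=-272270.5318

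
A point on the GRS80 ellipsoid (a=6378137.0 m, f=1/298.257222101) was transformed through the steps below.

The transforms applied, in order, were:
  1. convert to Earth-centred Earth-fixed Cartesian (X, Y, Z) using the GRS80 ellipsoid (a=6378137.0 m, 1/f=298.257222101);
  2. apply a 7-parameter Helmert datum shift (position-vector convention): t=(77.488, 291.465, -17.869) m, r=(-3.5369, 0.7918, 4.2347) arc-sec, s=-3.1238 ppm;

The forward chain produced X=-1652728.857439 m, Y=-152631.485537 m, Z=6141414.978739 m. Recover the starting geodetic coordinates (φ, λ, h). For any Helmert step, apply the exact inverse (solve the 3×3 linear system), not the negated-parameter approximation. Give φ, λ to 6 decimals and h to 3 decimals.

φ=74.972118°, λ=-174.711492°, h=3606.953 m

start: X=-1652728.8574, Y=-152631.4855, Z=6141414.9787 m
→ Helmert⁻¹: X=-1652838.2250, Y=-152994.8044, Z=6141443.0641
→ geod (Bowring, a=6378137.000): φ=74.97211800°, λ=-174.71149200°, h=3606.9530 m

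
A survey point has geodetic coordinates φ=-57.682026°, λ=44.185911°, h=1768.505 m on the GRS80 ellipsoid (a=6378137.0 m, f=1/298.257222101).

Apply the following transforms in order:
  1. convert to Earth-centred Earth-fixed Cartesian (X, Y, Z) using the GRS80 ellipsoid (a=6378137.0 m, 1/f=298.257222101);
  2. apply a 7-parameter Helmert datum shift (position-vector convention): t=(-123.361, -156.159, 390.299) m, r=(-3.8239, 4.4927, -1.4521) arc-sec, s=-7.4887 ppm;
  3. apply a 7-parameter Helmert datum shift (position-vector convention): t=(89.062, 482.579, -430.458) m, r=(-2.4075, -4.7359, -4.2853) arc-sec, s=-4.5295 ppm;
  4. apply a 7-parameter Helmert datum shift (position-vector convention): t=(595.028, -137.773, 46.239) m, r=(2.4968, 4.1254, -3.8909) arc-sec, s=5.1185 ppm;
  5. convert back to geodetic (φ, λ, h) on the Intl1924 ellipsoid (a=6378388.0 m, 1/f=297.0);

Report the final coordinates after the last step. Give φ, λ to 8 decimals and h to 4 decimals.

φ=-57.68018451°, λ=44.17896719°, h=1819.4253 m

start: φ=-57.682026°, λ=44.185911°, h=1768.505 m
→ ECEF (a=6378137.000, f=1/298.257222101): X=2451696.0374, Y=2382997.5093, Z=-5368382.3151
→ Helmert 7p (PV): X=2451454.1634, Y=2382706.7224, Z=-5368049.3920
→ Helmert 7p (PV): X=2451704.8752, Y=2383064.9235, Z=-5368427.0601
→ Helmert 7p (PV): X=2452250.0339, Y=2382958.0842, Z=-5368428.4882
→ geod (Bowring, a=6378388.000): φ=-57.68018451°, λ=44.17896719°, h=1819.4253 m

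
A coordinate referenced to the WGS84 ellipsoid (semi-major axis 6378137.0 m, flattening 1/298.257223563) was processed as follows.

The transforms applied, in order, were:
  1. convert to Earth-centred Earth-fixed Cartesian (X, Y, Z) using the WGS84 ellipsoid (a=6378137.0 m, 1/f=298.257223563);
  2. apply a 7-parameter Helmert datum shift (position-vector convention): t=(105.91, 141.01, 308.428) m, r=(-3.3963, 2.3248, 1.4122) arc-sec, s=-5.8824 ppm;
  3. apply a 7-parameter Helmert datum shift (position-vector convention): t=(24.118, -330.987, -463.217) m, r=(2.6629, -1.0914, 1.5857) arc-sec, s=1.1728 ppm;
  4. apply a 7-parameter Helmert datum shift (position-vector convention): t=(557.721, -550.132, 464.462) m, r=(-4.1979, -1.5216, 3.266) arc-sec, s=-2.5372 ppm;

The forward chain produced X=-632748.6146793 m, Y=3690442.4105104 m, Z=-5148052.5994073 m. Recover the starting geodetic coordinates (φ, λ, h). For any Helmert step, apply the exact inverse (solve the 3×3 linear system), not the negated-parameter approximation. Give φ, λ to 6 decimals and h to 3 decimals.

start: X=-632748.6147, Y=3690442.4105, Z=-5148052.5994 m
→ Helmert⁻¹: X=-633287.4770, Y=3691116.7160, Z=-5148450.3310
→ Helmert⁻¹: X=-633309.7136, Y=3691381.7809, Z=-5148025.3815
→ Helmert⁻¹: X=-633336.0503, Y=3691351.5912, Z=-5148310.4518
→ geod (Bowring, a=6378137.000): φ=-54.14770800°, λ=99.73561400°, h=2368.9340 m

φ=-54.147708°, λ=99.735614°, h=2368.934 m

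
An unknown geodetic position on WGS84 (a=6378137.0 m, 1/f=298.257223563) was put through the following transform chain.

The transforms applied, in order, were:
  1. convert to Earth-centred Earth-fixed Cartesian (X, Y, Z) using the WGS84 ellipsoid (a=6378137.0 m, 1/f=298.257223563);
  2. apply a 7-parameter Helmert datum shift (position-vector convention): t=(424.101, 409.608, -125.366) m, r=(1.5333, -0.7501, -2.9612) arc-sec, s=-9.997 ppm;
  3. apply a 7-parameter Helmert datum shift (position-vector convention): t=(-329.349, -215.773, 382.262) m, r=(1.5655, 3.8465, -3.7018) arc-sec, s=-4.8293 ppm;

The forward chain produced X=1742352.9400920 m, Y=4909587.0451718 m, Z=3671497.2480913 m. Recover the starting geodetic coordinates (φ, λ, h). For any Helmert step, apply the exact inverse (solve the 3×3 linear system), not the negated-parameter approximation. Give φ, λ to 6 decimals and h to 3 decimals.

start: X=1742352.9401, Y=4909587.0452, Z=3671497.2481 m
→ Helmert⁻¹: X=1742534.1277, Y=4909885.6651, Z=3671127.9456
→ Helmert⁻¹: X=1742070.3101, Y=4909577.4381, Z=3671247.1823
→ geod (Bowring, a=6378137.000): φ=35.35460300°, λ=70.46373700°, h=2115.3830 m

φ=35.354603°, λ=70.463737°, h=2115.383 m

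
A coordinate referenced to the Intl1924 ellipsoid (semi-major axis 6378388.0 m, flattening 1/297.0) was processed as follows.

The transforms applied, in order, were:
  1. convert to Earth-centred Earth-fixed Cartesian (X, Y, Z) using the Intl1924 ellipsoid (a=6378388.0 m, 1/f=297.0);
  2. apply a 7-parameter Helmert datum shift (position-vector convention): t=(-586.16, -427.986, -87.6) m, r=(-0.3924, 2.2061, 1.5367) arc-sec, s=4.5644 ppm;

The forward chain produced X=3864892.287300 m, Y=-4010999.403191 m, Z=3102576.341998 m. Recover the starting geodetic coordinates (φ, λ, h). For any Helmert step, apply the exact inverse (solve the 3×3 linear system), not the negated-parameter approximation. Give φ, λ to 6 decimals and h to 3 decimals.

start: X=3864892.2873, Y=-4010999.4032, Z=3102576.3420 m
→ Helmert⁻¹: X=3865397.7397, Y=-4010587.8117, Z=3102683.4927
→ geod (Bowring, a=6378388.000): φ=29.28337200°, λ=-46.05610100°, h=2668.8470 m

φ=29.283372°, λ=-46.056101°, h=2668.847 m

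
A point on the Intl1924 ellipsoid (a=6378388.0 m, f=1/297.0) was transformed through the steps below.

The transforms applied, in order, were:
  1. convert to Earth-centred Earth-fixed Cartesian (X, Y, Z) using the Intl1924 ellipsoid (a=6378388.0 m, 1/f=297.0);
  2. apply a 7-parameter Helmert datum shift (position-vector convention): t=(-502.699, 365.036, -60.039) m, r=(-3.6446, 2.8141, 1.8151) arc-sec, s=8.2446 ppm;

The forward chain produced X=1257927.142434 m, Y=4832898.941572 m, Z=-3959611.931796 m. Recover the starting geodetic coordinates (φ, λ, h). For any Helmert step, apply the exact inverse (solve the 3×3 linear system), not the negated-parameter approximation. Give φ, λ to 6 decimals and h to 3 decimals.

start: X=1257927.1424, Y=4832898.9416, Z=-3959611.9318 m
→ Helmert⁻¹: X=1258516.0109, Y=4832552.9498, Z=-3959416.6891
→ geod (Bowring, a=6378388.000): φ=-38.59826900°, λ=75.40299500°, h=2871.0860 m

φ=-38.598269°, λ=75.402995°, h=2871.086 m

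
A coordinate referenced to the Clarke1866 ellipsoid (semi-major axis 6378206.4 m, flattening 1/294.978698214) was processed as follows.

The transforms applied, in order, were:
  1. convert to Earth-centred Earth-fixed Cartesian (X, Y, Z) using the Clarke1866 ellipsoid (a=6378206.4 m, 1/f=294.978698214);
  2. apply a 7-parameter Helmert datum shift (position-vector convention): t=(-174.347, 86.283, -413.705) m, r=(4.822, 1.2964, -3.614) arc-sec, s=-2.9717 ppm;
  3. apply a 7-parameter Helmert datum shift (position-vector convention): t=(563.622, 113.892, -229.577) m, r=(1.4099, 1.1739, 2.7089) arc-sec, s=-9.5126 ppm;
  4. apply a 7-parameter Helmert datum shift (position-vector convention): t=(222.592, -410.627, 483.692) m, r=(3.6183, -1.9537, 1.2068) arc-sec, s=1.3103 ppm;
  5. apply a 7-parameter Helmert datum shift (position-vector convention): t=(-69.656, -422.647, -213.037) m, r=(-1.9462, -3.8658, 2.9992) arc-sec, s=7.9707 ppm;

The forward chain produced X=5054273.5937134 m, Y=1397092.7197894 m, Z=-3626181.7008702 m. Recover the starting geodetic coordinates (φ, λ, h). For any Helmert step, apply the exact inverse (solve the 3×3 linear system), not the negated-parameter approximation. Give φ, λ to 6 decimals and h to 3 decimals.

φ=-34.847186°, λ=15.457800°, h=3810.058 m

start: X=5054273.5937, Y=1397092.7198, Z=-3626181.7009 m
→ Helmert⁻¹: X=5054255.3246, Y=1397464.9493, Z=-3626021.3034
→ Helmert⁻¹: X=5053999.9382, Y=1397780.5576, Z=-3626572.6340
→ Helmert⁻¹: X=5053523.3811, Y=1397588.8051, Z=-3626358.3455
→ Helmert⁻¹: X=5053711.0498, Y=1397510.4554, Z=-3625956.3232
→ geod (Bowring, a=6378206.400): φ=-34.84718600°, λ=15.45780000°, h=3810.0580 m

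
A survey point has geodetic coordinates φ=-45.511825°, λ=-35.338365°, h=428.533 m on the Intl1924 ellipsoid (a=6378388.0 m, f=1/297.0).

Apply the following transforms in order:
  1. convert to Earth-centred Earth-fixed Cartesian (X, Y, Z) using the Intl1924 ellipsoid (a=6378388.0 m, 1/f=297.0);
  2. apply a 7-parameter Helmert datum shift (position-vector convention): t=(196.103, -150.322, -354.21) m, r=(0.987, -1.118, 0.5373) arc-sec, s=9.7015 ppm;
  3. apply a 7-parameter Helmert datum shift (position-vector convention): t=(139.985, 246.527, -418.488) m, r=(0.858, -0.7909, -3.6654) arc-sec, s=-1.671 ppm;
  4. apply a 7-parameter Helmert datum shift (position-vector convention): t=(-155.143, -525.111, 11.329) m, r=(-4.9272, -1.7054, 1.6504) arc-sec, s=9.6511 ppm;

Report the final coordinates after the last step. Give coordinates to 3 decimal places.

start: φ=-45.511825°, λ=-35.338365°, h=428.533 m
→ ECEF (a=6378388.000, f=1/297.0): X=3652684.7119, Y=-2589918.6397, Z=-4527777.9157
→ Helmert 7p (PV): X=3652947.5397, Y=-2590062.9067, Z=-4528168.6465
→ Helmert 7p (PV): X=3653052.7571, Y=-2589858.1300, Z=-4528576.3350
→ Helmert 7p (PV): X=3652991.0354, Y=-2590487.1848, Z=-4528516.6415

X=3652991.035 m, Y=-2590487.185 m, Z=-4528516.642 m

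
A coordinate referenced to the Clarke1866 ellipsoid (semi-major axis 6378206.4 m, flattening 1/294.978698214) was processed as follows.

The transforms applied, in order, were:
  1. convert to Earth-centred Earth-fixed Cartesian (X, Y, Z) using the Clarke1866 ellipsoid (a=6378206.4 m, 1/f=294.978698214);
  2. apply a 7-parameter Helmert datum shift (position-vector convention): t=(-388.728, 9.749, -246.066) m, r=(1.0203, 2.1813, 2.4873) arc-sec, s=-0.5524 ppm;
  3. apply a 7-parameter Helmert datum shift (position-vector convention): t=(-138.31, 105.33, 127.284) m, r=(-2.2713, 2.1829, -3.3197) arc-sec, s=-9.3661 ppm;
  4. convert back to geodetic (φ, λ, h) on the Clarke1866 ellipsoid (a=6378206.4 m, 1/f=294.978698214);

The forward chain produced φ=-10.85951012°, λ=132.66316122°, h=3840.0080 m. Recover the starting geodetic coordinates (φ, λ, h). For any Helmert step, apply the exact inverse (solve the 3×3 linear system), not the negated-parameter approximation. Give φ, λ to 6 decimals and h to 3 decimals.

φ=-10.859777°, λ=132.660348°, h=3447.124 m

start: φ=-10.859510°, λ=132.663161°, h=3840.008 m
→ ECEF (a=6378206.400, f=1/294.978698214): X=-4248087.7723, Y=4609551.7504, Z=-1194396.6360
→ Helmert⁻¹: X=-4248050.7936, Y=4609434.3773, Z=-1194529.3081
→ Helmert⁻¹: X=-4247596.1968, Y=4609472.4874, Z=-1194351.6222
→ geod (Bowring, a=6378206.400): φ=-10.85977700°, λ=132.66034800°, h=3447.1240 m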